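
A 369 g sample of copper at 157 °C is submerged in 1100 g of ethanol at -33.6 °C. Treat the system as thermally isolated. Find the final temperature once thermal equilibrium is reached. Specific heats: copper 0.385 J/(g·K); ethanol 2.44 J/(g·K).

T_f ≈ -24.0 °C

T_f is the heat-capacity-weighted average of the initial temperatures:
T_f = (142.06×157 + 2684×(-33.6)) / (142.06 + 2684)
    = -67878 / 2826.1 ≈ -24.02 °C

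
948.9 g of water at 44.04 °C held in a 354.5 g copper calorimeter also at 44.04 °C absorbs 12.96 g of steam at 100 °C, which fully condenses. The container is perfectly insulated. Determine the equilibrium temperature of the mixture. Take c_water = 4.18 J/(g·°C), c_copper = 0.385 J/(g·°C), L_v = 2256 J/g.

T_f ≈ 51.8 °C

Taking heat into each body as positive, Σ m c ΔT = 0:
steam→water at 100 °C releases m L_v = 12.96×2256 = 29238; condensed water 100 °C→T: 54.17(T − 100); water warms: 948.9×4.18×(T − 44.04) = 3966.4(T − 44.04); cup: 136.48(T − 44.04)
4157.1 T = 29238 + 5417.3 + 180691 = 215346
T ≈ 51.80 °C, under the boiling point, so the assumption holds.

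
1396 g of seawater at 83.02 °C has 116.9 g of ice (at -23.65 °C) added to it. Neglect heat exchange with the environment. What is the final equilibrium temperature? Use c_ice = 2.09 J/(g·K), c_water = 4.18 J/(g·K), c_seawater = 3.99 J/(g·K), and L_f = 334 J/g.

T_f ≈ 68.9 °C

Sum of m c ΔT and latent-heat terms is zero:
warm ice to 0 °C: 116.9·2.09·(0 − (-23.65)) = 5778.2; latent heat to melt: 116.9·334 = 39045; meltwater 0→T: 116.9·4.18·T = 488.64 T; seawater cools: 1396·3.99·(T − 83.02) = 5570(T − 83.02)
6058.7 T = 462425 − 44823 = 417602
T ≈ 68.93 °C — above 0 °C, consistent with complete melting.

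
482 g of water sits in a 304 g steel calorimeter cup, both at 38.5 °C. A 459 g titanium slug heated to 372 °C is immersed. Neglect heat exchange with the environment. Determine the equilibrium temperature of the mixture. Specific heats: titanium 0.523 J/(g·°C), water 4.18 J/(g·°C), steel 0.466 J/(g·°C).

T_f ≈ 71.9 °C

Conservation of energy gives ΣQ = 0:
459*0.523*(T − 372) + 482*4.18*(T − 38.5) + 304*0.466*(T − 38.5) = 0
240.06(T − 372) + 2014.8(T − 38.5) + 141.66(T − 38.5) = 0
(240.06 + 2014.8 + 141.66) T = 240.06*372 + 2014.8*38.5 + 141.66*38.5
T = 172324 / 2396.5 = 71.9 °C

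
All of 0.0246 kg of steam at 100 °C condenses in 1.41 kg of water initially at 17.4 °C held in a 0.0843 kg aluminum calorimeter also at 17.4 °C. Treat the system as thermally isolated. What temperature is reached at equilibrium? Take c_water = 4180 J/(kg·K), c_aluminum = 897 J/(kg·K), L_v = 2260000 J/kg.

Conservation of energy gives ΣQ = 0:
steam→water at 100 °C releases m L_v = 0.0246·2260000 = 55596
  condensed water 100 °C→T: 102.83(T − 100)
  original water: 5893.8(T − 17.4)
  aluminum cup: 0.0843·897·(T − 17.4) = 75.62(T − 17.4)
6072.2 T = 55596 + 10283 + 103868 = 169747
T ≈ 27.95 °C, under the boiling point, so the assumption holds.

T_f ≈ 28.0 °C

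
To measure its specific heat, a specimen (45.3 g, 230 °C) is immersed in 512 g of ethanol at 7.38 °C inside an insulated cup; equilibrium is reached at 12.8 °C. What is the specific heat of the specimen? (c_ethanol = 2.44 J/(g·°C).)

c ≈ 0.688 J/(g·°C)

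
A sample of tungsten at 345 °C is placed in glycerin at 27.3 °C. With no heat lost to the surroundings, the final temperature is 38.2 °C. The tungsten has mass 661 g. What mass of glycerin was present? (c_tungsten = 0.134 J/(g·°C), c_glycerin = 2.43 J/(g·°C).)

m ≈ 1030 g

Heat lost by the tungsten = heat gained by the glycerin:
661×0.134×(345 − 38.2) = m×2.43×(38.2 − 27.3)
26.49 m = 27175  ⇒  m ≈ 1026 g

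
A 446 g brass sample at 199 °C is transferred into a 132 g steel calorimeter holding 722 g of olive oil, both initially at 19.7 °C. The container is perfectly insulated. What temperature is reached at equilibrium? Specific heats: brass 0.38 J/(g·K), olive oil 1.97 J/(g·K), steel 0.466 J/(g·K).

T_f is the heat-capacity-weighted average of the initial temperatures:
T_f = (169.48·199 + 1422.3·19.7 + 61.51·19.7) / (169.48 + 1422.3 + 61.51)
    = 62958 / 1653.3 ≈ 38.08 °C

T_f ≈ 38.1 °C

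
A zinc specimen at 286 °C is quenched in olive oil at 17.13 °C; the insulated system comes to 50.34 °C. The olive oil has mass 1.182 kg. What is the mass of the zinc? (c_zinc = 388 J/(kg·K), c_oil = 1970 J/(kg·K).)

m ≈ 0.846 kg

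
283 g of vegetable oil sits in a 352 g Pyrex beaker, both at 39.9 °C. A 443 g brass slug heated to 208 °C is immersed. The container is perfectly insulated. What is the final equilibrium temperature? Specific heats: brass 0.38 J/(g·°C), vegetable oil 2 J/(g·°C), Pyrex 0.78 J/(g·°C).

T_f ≈ 67.9 °C

T_f = Σ m_i c_i T_i / Σ m_i c_i:
T_f = (168.34·208 + 566·39.9 + 274.56·39.9) / (168.34 + 566 + 274.56)
    = 68553 / 1008.9 ≈ 67.95 °C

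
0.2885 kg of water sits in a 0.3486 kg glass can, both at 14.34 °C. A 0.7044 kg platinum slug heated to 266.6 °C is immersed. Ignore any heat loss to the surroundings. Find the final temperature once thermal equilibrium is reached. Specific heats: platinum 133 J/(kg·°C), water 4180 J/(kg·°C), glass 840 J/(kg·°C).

T_f ≈ 29.2 °C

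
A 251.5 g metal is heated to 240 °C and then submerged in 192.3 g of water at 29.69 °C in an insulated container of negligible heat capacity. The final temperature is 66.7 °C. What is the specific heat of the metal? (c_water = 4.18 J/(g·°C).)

c ≈ 0.683 J/(g·°C)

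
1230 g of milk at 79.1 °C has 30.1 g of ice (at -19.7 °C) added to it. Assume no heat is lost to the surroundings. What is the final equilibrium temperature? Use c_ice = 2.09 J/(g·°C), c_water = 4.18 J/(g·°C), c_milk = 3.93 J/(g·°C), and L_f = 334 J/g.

Energy balance with sensible and latent terms:
ice -19.7→0 °C: 30.1×2.09×19.7 = 1239.3
  latent heat to melt: 30.1×334 = 10053
  meltwater 0→T: 30.1×4.18×T = 125.82 T
  milk cools: 1230×3.93×(T − 79.1) = 4833.9(T − 79.1)
4959.7 T = 382361 − 11293 = 371069
T ≈ 74.82 °C (positive, so assuming full melt was valid).

T_f ≈ 74.8 °C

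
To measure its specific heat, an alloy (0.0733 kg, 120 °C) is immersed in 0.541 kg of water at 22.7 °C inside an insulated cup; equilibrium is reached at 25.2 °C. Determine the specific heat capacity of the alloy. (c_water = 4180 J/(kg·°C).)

Let T be the final temperature. ΣQ_i = 0:
0.0733×c×(25.2 − 120) + 0.541×4180×(25.2 − 22.7) = 0
-6.949 c = -5653.5
c = -5653.5/-6.949 ≈ 813.6 J/(kg·°C)

c ≈ 814 J/(kg·°C)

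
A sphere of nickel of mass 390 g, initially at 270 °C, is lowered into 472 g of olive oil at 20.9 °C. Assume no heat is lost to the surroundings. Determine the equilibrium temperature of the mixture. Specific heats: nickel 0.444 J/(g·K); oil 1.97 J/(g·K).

T_f is the heat-capacity-weighted average of the initial temperatures:
T_f = (173.16*270 + 929.84*20.9) / (173.16 + 929.84)
    = 66187 / 1103 ≈ 60.01 °C

T_f ≈ 60.0 °C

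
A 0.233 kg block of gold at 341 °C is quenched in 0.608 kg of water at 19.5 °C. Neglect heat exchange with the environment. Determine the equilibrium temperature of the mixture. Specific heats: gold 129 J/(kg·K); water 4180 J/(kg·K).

T_f ≈ 23.3 °C

Let T be the final temperature. ΣQ_i = 0:
0.233×129×(T − 341) + 0.608×4180×(T − 19.5) = 0
(30.06 + 2541.4) T = 30.06×341 + 2541.4×19.5
T = 59808 / 2571.5 = 23.3 °C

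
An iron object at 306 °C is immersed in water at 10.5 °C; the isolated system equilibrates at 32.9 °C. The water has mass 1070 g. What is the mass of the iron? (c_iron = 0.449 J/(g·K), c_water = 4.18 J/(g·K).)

m ≈ 817 g

|Q_iron| = |Q_water|:
m·0.449·(306 − 32.9) = 1070·4.18·(32.9 − 10.5)
122.62 m = 100186  ⇒  m ≈ 817 g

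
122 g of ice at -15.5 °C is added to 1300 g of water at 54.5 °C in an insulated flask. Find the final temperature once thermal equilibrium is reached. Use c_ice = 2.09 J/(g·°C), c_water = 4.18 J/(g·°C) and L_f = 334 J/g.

T_f ≈ 42.3 °C

Sum of m c ΔT and latent-heat terms is zero:
ice -15.5→0 °C: 122·2.09·15.5 = 3952.2
  latent heat to melt: 122·334 = 40748
  meltwater 0→T: 122·4.18·T = 509.96 T
  water cools: 1300·4.18·(T − 54.5) = 5434(T − 54.5)
5944 T = 296153 − 44700 = 251453
T ≈ 42.30 °C — above 0 °C, consistent with complete melting.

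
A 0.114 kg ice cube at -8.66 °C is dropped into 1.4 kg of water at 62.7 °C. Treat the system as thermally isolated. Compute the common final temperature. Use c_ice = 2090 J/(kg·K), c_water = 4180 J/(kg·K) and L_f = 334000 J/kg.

Setting the total heat transfer to zero:
ice -8.66→0 °C: 0.114×2090×8.66 = 2063.3
  fusion: m_ice L_f = 0.114×334000 = 38076
  meltwater 0→T: 0.114×4180×T = 476.52 T
  water: 5852(T − 62.7)
6328.5 T = 366920 − 40139 = 326781
T ≈ 51.64 °C. Since T > 0 °C, the all-ice-melts assumption holds.

T_f ≈ 51.6 °C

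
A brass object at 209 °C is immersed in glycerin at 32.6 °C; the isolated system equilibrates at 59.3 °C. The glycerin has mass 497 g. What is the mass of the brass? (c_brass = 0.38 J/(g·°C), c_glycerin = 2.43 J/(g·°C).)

Conservation of energy gives ΣQ = 0:
m×0.38×(59.3 − 209) + 497×2.43×(59.3 − 32.6) = 0
-56.89 m = -32246
m = -32246/-56.89 ≈ 566.9 g

m ≈ 567 g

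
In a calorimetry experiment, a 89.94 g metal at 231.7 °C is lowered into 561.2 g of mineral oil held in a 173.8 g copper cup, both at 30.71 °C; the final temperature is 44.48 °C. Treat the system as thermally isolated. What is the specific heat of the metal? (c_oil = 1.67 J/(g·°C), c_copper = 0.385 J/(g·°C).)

c ≈ 0.821 J/(g·°C)

Setting the total heat transfer to zero:
89.94·c·(44.48 − 231.7) + 561.2·1.67·(44.48 − 30.71) + 173.8·0.385·(44.48 − 30.71) = 0
-16839 c = -13827
c = -13827/-16839 ≈ 0.8211 J/(g·°C)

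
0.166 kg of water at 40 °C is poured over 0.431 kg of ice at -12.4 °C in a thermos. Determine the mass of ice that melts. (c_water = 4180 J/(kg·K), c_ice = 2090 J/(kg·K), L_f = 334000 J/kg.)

m_melted ≈ 0.0497 kg

Heat available from the water dropping to 0 °C: 0.166×4180×40 = 27755 J.
Warming the ice to 0 °C takes 0.431×2090×12.4 = 11170 J, leaving 16585 J for melting.
To melt every bit of ice: 0.431×334000 = 143954 J.
16585 J < 143954 J, so only part of the ice melts and the system sits at 0 °C.
Mass melted = 16585/334000 ≈ 0.04966 kg.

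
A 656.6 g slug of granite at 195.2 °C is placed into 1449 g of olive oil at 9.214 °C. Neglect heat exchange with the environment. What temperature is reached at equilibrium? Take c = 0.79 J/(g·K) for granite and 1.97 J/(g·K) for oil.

Set heat shed by the hot body equal to heat absorbed by the cold body:
656.6·0.79·(195.2 − T) = 1449·1.97·(T − 9.214)
518.71(195.2 − T) = 2854.5(T − 9.214)
3373.2 T = 127555  ⇒  T ≈ 37.81 °C

T_f ≈ 37.8 °C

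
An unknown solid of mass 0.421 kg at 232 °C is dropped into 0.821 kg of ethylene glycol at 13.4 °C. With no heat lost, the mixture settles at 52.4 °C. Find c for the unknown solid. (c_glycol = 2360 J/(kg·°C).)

m_s c (T_s − T_f) = m_glycol c_glycol (T_f − T_0):
0.421×c×(232 − 52.4) = 0.821×2360×(52.4 − 13.4)
75.61 c = 75565  ⇒  c ≈ 999.4 J/(kg·°C)

c ≈ 999 J/(kg·°C)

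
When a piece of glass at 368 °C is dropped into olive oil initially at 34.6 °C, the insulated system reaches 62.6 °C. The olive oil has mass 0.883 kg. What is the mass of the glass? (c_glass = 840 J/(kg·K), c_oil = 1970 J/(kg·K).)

m ≈ 0.19 kg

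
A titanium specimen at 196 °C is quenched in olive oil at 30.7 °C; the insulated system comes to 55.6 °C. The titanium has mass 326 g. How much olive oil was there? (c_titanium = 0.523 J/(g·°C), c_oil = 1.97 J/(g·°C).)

Heat lost by the titanium = heat gained by the oil:
326·0.523·(196 − 55.6) = m·1.97·(55.6 − 30.7)
49.05 m = 23938  ⇒  m ≈ 488 g

m ≈ 488 g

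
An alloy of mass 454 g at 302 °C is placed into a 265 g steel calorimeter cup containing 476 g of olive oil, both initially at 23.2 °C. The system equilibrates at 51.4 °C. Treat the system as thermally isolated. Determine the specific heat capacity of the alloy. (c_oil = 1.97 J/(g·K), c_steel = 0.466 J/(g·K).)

Heat gained plus heat lost sum to zero:
454×c×(51.4 − 302) + 476×1.97×(51.4 − 23.2) + 265×0.466×(51.4 − 23.2) = 0
-113772 c = -29926
c = -29926/-113772 ≈ 0.263 J/(g·K)

c ≈ 0.263 J/(g·K)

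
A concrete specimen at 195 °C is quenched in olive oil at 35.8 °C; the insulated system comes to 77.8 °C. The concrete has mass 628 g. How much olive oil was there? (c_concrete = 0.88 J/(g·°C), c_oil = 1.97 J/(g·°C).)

m ≈ 783 g

Heat lost by the concrete = heat gained by the oil:
628×0.88×(195 − 77.8) = m×1.97×(77.8 − 35.8)
82.74 m = 64769  ⇒  m ≈ 782.8 g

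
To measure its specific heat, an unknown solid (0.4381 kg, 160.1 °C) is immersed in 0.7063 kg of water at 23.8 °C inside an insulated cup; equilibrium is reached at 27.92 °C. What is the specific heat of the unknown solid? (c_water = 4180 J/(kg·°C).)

Setting the total heat transfer to zero:
0.4381·c·(27.92 − 160.1) + 0.7063·4180·(27.92 − 23.8) = 0
-57.91 c = -12164
c = -12164/-57.91 ≈ 210.1 J/(kg·°C)

c ≈ 210 J/(kg·°C)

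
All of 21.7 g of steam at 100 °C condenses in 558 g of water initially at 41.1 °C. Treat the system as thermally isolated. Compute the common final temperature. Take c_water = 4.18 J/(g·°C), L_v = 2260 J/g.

T_f ≈ 63.5 °C

Net heat exchanged in the isolated system is zero:
latent heat released on condensation: 21.7·2260 = 49042; condensed water 100 °C→T: 90.71(T − 100); original water: 2332.4(T − 41.1)
2423.1 T = 49042 + 9070.6 + 95863 = 153976
T ≈ 63.54 °C — below 100 °C, confirming all the steam condensed.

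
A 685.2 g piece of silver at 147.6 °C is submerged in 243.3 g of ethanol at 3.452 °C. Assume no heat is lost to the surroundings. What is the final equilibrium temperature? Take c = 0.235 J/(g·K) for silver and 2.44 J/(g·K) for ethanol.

T_f ≈ 34.2 °C

T_f = Σ m_i c_i T_i / Σ m_i c_i:
T_f = (161.02*147.6 + 593.65*3.452) / (161.02 + 593.65)
    = 25816 / 754.67 ≈ 34.21 °C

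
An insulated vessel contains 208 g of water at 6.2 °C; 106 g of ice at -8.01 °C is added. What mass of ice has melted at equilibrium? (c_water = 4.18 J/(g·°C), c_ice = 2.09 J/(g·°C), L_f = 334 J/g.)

Water can give up m c ΔT = 208·4.18·6.2 = 5390.5 J before reaching 0 °C.
Of that, 106·2.09·8.01 = 1774.5 J goes to bring the ice to 0 °C, leaving 3616 J.
Melting all 106 g of ice would need 106·334 = 35404 J.
3616 J < 35404 J, so only part of the ice melts and the system sits at 0 °C.
m_melt = 3616 / L_f = 10.83 g.

m_melted ≈ 10.8 g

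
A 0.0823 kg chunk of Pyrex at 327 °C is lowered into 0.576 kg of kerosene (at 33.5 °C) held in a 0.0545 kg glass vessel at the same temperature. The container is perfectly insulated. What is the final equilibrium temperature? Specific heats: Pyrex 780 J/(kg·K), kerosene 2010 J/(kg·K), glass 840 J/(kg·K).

Net heat exchanged in the isolated system is zero:
0.0823·780·(T − 327) + 0.576·2010·(T − 33.5) + 0.0545·840·(T − 33.5) = 0
1267.7 T = 61310
T = 61310/1267.7 ≈ 48.36 °C

T_f ≈ 48.4 °C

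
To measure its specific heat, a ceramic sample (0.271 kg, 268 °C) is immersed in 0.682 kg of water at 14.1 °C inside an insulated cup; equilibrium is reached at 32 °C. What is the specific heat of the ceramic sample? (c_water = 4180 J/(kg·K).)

c ≈ 798 J/(kg·K)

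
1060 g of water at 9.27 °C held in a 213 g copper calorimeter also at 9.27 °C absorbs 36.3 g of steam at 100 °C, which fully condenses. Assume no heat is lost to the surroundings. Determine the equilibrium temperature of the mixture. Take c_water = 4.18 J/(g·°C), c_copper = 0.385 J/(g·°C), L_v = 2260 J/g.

Energy conservation, ΣQ = 0:
condense steam: −36.3×2260 = −82038
  condensed water 100 °C→T: 151.73(T − 100)
  water warms: 1060×4.18×(T − 9.27) = 4430.8(T − 9.27)
  cup: 82(T − 9.27)
4664.5 T = 82038 + 15173 + 41834 = 139045
T ≈ 29.81 °C, under the boiling point, so the assumption holds.

T_f ≈ 29.8 °C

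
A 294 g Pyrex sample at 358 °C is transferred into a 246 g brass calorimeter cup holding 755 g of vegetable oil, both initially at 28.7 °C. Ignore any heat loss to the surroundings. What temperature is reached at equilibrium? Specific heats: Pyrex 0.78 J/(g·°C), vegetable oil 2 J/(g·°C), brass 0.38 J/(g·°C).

T_f ≈ 69.9 °C

Heat gained plus heat lost sum to zero:
294*0.78*(T − 358) + 755*2*(T − 28.7) + 246*0.38*(T − 28.7) = 0
229.32(T − 358) + 1510(T − 28.7) + 93.48(T − 28.7) = 0
(229.32 + 1510 + 93.48) T = 229.32*358 + 1510*28.7 + 93.48*28.7
T = 128116/1832.8 ≈ 69.90 °C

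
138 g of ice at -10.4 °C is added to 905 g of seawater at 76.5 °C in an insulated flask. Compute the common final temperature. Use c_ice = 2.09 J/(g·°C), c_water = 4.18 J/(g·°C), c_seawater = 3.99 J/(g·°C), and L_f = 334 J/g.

T_f ≈ 54.2 °C

Setting the total heat transfer to zero:
ice -10.4→0 °C: 138×2.09×10.4 = 2999.6
  melt ice: 138×334 = 46092
  meltwater 0→T: 138×4.18×T = 576.84 T
  seawater cools: 905×3.99×(T − 76.5) = 3611(T − 76.5)
4187.8 T = 276238 − 49092 = 227146
T ≈ 54.24 °C. Since T > 0 °C, the all-ice-melts assumption holds.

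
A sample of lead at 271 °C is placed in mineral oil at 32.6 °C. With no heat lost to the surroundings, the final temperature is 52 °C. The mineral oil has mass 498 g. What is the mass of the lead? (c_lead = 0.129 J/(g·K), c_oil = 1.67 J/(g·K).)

m ≈ 571 g

Heat lost by the lead = heat gained by the oil:
m·0.129·(271 − 52) = 498·1.67·(52 − 32.6)
28.25 m = 16134  ⇒  m ≈ 571.1 g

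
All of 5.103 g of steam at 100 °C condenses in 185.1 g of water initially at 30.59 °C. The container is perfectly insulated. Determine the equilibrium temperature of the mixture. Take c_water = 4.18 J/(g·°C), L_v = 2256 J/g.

T_f ≈ 46.9 °C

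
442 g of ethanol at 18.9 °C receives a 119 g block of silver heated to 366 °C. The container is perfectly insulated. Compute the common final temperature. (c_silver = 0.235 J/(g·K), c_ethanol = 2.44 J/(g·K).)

Set heat shed by the hot body equal to heat absorbed by the cold body:
119·0.235·(366 − T) = 442·2.44·(T − 18.9)
27.96(366 − T) = 1078.5(T − 18.9)
1106.4 T = 30618  ⇒  T ≈ 27.67 °C

T_f ≈ 27.7 °C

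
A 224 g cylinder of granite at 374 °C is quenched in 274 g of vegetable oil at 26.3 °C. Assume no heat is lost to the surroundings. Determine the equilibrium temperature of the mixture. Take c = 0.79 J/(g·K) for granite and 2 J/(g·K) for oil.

Heat gained plus heat lost sum to zero:
224·0.79·(T − 374) + 274·2·(T − 26.3) = 0
724.96 T = 80595
T = 80595/724.96 ≈ 111.17 °C

T_f ≈ 111.2 °C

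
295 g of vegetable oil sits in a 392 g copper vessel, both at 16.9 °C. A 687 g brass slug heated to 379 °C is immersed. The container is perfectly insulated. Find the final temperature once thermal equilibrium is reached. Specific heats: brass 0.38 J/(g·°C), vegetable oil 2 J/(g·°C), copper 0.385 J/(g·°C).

Setting the total heat transfer to zero:
687·0.38·(T − 379) + 295·2·(T − 16.9) + 392·0.385·(T − 16.9) = 0
(261.06 + 590 + 150.92) T = 261.06·379 + 590·16.9 + 150.92·16.9
T = 111463/1002 ≈ 111.24 °C

T_f ≈ 111.2 °C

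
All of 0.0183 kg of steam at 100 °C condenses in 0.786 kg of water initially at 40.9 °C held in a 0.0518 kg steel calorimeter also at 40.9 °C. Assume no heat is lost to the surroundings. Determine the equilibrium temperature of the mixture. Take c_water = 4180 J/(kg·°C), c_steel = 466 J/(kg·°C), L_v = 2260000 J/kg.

Sum of m c ΔT and latent-heat terms is zero:
steam→water at 100 °C releases m L_v = 0.0183·2260000 = 41358; condensate cools 100→T: 0.0183·4180·(T − 100) = 76.49(T − 100); original water: 3285.5(T − 40.9); steel cup: 0.0518·466·(T − 40.9) = 24.14(T − 40.9)
3386.1 T = 41358 + 7649.4 + 135363 = 184371
T ≈ 54.45 °C (< 100 °C, so full condensation is consistent).

T_f ≈ 54.4 °C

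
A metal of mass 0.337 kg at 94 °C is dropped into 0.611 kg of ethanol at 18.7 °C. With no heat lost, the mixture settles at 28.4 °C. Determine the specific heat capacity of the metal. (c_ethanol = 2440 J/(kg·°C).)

c ≈ 654 J/(kg·°C)

Net heat exchanged in the isolated system is zero:
0.337×c×(28.4 − 94) + 0.611×2440×(28.4 − 18.7) = 0
-22.11 c = -14461
c = -14461/-22.11 ≈ 654.1 J/(kg·°C)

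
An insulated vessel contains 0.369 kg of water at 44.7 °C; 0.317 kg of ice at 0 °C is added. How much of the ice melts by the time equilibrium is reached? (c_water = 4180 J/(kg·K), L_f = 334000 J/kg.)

Water can give up m c ΔT = 0.369·4180·44.7 = 68946 J before reaching 0 °C.
To melt every bit of ice: 0.317·334000 = 105878 J.
Since 68946 < 105878 J, not all the ice melts; equilibrium is at 0 °C.
m_melt = 68946 / L_f = 0.2064 kg.

m_melted ≈ 0.206 kg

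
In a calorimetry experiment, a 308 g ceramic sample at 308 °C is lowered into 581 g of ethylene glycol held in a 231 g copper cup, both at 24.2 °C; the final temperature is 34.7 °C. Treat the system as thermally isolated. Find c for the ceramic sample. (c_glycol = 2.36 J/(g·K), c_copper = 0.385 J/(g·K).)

Taking heat into each body as positive, Σ m c ΔT = 0:
308·c·(34.7 − 308) + 581·2.36·(34.7 − 24.2) + 231·0.385·(34.7 − 24.2) = 0
-84176 c = -15331
c = -15331/-84176 ≈ 0.1821 J/(g·K)

c ≈ 0.182 J/(g·K)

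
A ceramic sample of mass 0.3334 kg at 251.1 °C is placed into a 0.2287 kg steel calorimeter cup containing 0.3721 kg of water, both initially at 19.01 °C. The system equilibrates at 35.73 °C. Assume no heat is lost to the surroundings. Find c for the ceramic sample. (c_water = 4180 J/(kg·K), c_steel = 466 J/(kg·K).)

c ≈ 387 J/(kg·K)

Net heat exchanged in the isolated system is zero:
0.3334×c×(35.73 − 251.1) + 0.3721×4180×(35.73 − 19.01) + 0.2287×466×(35.73 − 19.01) = 0
-71.8 c = -27788
c = -27788/-71.8 ≈ 387 J/(kg·K)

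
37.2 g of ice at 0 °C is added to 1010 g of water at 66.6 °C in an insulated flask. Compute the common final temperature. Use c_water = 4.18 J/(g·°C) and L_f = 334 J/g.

T_f ≈ 61.4 °C

Sum of m c ΔT and latent-heat terms is zero:
latent heat to melt: 37.2×334 = 12425; warm the meltwater: 155.5 T; water: 4221.8(T − 66.6)
4377.3 T = 281172 − 12425 = 268747
T ≈ 61.40 °C. Since T > 0 °C, the all-ice-melts assumption holds.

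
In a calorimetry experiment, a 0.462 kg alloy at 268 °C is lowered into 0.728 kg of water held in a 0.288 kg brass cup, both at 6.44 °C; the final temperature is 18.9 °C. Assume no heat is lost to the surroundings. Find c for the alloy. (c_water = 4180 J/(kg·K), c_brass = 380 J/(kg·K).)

Let T be the final temperature. ΣQ_i = 0:
0.462×c×(18.9 − 268) + 0.728×4180×(18.9 − 6.44) + 0.288×380×(18.9 − 6.44) = 0
-115.08 c = -39280
c = -39280/-115.08 ≈ 341.3 J/(kg·K)

c ≈ 341 J/(kg·K)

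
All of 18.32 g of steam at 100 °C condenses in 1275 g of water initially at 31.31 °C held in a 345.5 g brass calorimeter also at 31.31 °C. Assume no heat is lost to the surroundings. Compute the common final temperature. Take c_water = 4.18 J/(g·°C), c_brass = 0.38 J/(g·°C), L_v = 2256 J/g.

Energy balance with sensible and latent terms:
steam→water at 100 °C releases m L_v = 18.32·2256 = 41330
  condensate cools 100→T: 18.32·4.18·(T − 100) = 76.58(T − 100)
  original water: 5329.5(T − 31.31)
  cup: 131.29(T − 31.31)
5537.4 T = 41330 + 7657.8 + 170977 = 219965
T ≈ 39.72 °C, under the boiling point, so the assumption holds.

T_f ≈ 39.7 °C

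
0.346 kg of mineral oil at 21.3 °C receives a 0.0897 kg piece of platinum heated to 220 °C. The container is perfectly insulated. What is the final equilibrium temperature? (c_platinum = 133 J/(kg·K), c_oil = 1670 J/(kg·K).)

T_f ≈ 25.3 °C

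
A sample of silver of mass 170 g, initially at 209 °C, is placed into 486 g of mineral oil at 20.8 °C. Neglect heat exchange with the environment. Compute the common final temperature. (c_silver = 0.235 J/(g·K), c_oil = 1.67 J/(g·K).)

T_f ≈ 29.6 °C

|Q_silver| = |Q_oil|:
170*0.235*(209 − T) = 486*1.67*(T − 20.8)
39.95(209 − T) = 811.62(T − 20.8)
851.57 T = 25231  ⇒  T ≈ 29.63 °C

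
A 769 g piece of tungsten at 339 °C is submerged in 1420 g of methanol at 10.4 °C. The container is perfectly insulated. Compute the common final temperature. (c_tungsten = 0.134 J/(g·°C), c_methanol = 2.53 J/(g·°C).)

T_f ≈ 19.6 °C

With ΣQ=0 the equilibrium temperature is the m·c-weighted mean:
T_f = (103.05×339 + 3592.6×10.4) / (103.05 + 3592.6)
    = 72296 / 3695.6 ≈ 19.56 °C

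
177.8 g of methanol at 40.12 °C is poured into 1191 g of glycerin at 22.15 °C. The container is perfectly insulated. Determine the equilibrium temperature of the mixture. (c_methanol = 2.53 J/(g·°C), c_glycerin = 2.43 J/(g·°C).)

T_f ≈ 24.6 °C

Let T be the final temperature. ΣQ_i = 0:
177.8*2.53*(T − 40.12) + 1191*2.43*(T − 22.15) = 0
449.83(T − 40.12) + 2894.1(T − 22.15) = 0
(449.83 + 2894.1) T = 449.83*40.12 + 2894.1*22.15
T ≈ 24.57 °C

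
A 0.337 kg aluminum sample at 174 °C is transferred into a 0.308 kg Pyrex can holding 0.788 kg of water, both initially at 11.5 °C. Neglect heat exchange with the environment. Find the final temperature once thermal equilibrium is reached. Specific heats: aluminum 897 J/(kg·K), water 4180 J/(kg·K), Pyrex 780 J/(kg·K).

Energy conservation, ΣQ = 0:
0.337·897·(T − 174) + 0.788·4180·(T − 11.5) + 0.308·780·(T − 11.5) = 0
302.29(T − 174) + 3293.8(T − 11.5) + 240.24(T − 11.5) = 0
(302.29 + 3293.8 + 240.24) T = 302.29·174 + 3293.8·11.5 + 240.24·11.5
T = 93240 / 3836.4 = 24.3 °C

T_f ≈ 24.3 °C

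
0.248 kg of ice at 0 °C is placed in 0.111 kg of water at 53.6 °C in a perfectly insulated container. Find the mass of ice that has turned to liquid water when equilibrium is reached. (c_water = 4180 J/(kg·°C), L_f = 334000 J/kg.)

Cooling the water to 0 °C releases 0.111·4180·53.6 = 24869 J.
Melting all 0.248 kg of ice would need 0.248·334000 = 82832 J.
Since 24869 < 82832 J, not all the ice melts; equilibrium is at 0 °C.
m_melted·334000 = 24869  ⇒  m_melted ≈ 0.07446 kg.

m_melted ≈ 0.0745 kg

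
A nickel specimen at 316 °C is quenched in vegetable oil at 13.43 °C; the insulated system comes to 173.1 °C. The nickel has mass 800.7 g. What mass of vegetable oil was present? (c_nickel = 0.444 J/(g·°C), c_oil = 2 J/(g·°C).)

m ≈ 159 g

Taking heat into each body as positive, Σ m c ΔT = 0:
800.7×0.444×(173.1 − 316) + m×2×(173.1 − 13.43) = 0
319.34 m = 50802
m = 50802/319.34 ≈ 159.1 g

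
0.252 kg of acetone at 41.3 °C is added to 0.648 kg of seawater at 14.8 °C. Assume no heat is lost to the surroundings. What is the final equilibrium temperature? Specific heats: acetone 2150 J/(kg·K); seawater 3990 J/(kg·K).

T_f ≈ 19.4 °C

Setting the total heat transfer to zero:
0.252×2150×(T − 41.3) + 0.648×3990×(T − 14.8) = 0
541.8(T − 41.3) + 2585.5(T − 14.8) = 0
(541.8 + 2585.5) T = 541.8×41.3 + 2585.5×14.8
T ≈ 19.39 °C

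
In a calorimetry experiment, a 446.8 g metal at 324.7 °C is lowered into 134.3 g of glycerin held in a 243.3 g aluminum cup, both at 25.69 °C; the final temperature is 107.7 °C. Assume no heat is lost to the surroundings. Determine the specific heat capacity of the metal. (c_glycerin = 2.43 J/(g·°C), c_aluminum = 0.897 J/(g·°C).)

Energy conservation, ΣQ = 0:
446.8×c×(107.7 − 324.7) + 134.3×2.43×(107.7 − 25.69) + 243.3×0.897×(107.7 − 25.69) = 0
-96956 c = -44662
c = -44662/-96956 ≈ 0.4606 J/(g·°C)

c ≈ 0.461 J/(g·°C)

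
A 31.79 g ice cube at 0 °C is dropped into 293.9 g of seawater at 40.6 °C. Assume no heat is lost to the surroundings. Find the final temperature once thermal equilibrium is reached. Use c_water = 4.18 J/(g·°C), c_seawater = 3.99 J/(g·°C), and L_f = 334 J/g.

T_f ≈ 28.3 °C

Energy balance with sensible and latent terms:
latent heat to melt: 31.79·334 = 10618
  meltwater 0→T: 31.79·4.18·T = 132.88 T
  seawater cools: 293.9·3.99·(T − 40.6) = 1172.7(T − 40.6)
1305.5 T = 47610 − 10618 = 36992
T ≈ 28.33 °C. Since T > 0 °C, the all-ice-melts assumption holds.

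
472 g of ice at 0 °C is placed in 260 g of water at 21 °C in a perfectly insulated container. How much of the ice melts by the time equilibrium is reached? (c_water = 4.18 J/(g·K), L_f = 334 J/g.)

m_melted ≈ 68.3 g

Cooling the water to 0 °C releases 260×4.18×21 = 22823 J.
Fully melting the ice requires m_ice L_f = 472×334 = 157648 J.
22823 J < 157648 J, so only part of the ice melts and the system sits at 0 °C.
Mass melted = 22823/334 ≈ 68.33 g.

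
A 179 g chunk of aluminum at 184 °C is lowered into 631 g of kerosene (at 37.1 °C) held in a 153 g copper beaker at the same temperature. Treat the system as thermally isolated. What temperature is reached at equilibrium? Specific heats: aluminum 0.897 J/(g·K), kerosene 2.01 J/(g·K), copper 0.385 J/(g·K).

T_f ≈ 53.0 °C

Taking heat into each body as positive, Σ m c ΔT = 0:
179×0.897×(T − 184) + 631×2.01×(T − 37.1) + 153×0.385×(T − 37.1) = 0
160.56(T − 184) + 1268.3(T − 37.1) + 58.91(T − 37.1) = 0
(160.56 + 1268.3 + 58.91) T = 160.56×184 + 1268.3×37.1 + 58.91×37.1
T ≈ 52.95 °C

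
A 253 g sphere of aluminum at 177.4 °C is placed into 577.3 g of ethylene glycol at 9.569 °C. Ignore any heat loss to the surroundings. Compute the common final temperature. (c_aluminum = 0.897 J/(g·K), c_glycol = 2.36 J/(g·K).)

Heat gained plus heat lost sum to zero:
253·0.897·(T − 177.4) + 577.3·2.36·(T − 9.569) = 0
1589.4 T = 53296
T ≈ 33.53 °C

T_f ≈ 33.5 °C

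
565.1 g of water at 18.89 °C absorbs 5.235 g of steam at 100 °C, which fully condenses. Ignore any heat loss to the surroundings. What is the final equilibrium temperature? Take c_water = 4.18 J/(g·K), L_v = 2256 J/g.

T_f ≈ 24.6 °C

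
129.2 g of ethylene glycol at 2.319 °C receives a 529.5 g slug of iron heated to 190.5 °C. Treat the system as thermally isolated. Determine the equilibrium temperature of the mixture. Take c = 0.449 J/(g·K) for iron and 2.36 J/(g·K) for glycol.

T_f ≈ 84.8 °C

Energy conservation, ΣQ = 0:
529.5·0.449·(T − 190.5) + 129.2·2.36·(T − 2.319) = 0
237.75(T − 190.5) + 304.91(T − 2.319) = 0
542.66 T = 45998
T = 45998/542.66 ≈ 84.76 °C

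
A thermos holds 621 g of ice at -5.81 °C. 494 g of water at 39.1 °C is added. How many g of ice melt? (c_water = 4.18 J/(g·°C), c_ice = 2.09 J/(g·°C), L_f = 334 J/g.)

Water can give up m c ΔT = 494·4.18·39.1 = 80738 J before reaching 0 °C.
Of that, 621·2.09·5.81 = 7540.7 J goes to bring the ice to 0 °C, leaving 73198 J.
Melting all 621 g of ice would need 621·334 = 207414 J.
That's not enough to melt it all — equilibrium is at 0 °C with ice remaining.
m_melt = 73198 / L_f = 219.2 g.

m_melted ≈ 219 g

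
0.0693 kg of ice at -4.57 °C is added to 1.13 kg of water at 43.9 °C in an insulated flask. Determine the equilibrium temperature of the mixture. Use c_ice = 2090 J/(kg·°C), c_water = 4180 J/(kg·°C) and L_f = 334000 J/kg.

T_f ≈ 36.6 °C

Let T be the final temperature. ΣQ_i = 0:
ice -4.57→0 °C: 0.0693·2090·4.57 = 661.91
  fusion: m_ice L_f = 0.0693·334000 = 23146
  warm the meltwater: 289.67 T
  water cools: 1.13·4180·(T − 43.9) = 4723.4(T − 43.9)
5013.1 T = 207357 − 23808 = 183549
T ≈ 36.61 °C — above 0 °C, consistent with complete melting.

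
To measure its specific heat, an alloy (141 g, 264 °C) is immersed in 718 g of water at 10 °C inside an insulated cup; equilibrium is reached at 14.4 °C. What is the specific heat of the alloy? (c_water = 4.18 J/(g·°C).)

c ≈ 0.375 J/(g·°C)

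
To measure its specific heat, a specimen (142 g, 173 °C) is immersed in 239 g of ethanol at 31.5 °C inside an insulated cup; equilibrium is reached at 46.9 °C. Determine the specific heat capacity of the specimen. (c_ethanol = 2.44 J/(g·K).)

c ≈ 0.502 J/(g·K)

Heat lost by the specimen = heat gained by the ethanol:
142×c×(173 − 46.9) = 239×2.44×(46.9 − 31.5)
17906 c = 8980.7  ⇒  c ≈ 0.5015 J/(g·K)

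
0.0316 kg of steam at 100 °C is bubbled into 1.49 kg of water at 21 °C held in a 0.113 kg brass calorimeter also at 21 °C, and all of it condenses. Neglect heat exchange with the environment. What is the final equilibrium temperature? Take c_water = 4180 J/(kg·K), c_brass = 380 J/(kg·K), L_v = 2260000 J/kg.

T_f ≈ 33.8 °C

Let T be the final temperature. ΣQ_i = 0:
condense steam: −0.0316×2260000 = −71416
  condensate cools 100→T: 0.0316×4180×(T − 100) = 132.09(T − 100)
  original water: 6228.2(T − 21)
  brass cup: 0.113×380×(T − 21) = 42.94(T − 21)
6403.2 T = 71416 + 13209 + 131694 = 216319
T ≈ 33.78 °C (< 100 °C, so full condensation is consistent).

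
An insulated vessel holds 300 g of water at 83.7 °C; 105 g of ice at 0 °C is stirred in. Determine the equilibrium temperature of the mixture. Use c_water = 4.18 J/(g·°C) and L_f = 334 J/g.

T_f ≈ 41.3 °C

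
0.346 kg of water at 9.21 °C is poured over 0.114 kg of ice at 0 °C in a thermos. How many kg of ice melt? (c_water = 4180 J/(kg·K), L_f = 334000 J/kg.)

Heat available from the water dropping to 0 °C: 0.346·4180·9.21 = 13320 J.
Fully melting the ice requires m_ice L_f = 0.114·334000 = 38076 J.
13320 J < 38076 J, so only part of the ice melts and the system sits at 0 °C.
m_melt = 13320 / L_f = 0.03988 kg.

m_melted ≈ 0.0399 kg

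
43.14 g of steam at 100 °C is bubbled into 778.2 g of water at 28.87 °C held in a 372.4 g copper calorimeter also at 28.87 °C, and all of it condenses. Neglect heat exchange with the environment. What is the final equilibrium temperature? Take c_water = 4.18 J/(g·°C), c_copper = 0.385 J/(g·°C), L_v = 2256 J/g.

T_f ≈ 59.7 °C

Let T be the final temperature. ΣQ_i = 0:
steam→water at 100 °C releases m L_v = 43.14×2256 = 97324; condensed water 100 °C→T: 180.33(T − 100); water warms: 778.2×4.18×(T − 28.87) = 3252.9(T − 28.87); cup: 143.37(T − 28.87)
3576.6 T = 97324 + 18033 + 98050 = 213406
T ≈ 59.67 °C (< 100 °C, so full condensation is consistent).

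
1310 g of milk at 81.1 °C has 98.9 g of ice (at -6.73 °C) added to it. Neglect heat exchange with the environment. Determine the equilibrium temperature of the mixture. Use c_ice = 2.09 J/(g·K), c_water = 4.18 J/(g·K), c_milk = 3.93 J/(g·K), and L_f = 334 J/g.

T_f ≈ 68.9 °C

Energy balance with sensible and latent terms:
ice -6.73→0 °C: 98.9×2.09×6.73 = 1391.1; latent heat to melt: 98.9×334 = 33033; meltwater 0→T: 98.9×4.18×T = 413.4 T; milk: 5148.3(T − 81.1)
5561.7 T = 417527 − 34424 = 383103
T ≈ 68.88 °C (positive, so assuming full melt was valid).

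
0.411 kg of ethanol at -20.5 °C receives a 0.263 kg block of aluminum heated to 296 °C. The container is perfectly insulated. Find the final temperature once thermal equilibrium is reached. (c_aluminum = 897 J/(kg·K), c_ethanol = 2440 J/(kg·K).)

Conservation of energy gives ΣQ = 0:
0.263·897·(T − 296) + 0.411·2440·(T − (-20.5)) = 0
235.91(T − 296) + 1002.8(T − (-20.5)) = 0
1238.8 T = 49271
T = 49271 / 1238.8 = 39.8 °C

T_f ≈ 39.8 °C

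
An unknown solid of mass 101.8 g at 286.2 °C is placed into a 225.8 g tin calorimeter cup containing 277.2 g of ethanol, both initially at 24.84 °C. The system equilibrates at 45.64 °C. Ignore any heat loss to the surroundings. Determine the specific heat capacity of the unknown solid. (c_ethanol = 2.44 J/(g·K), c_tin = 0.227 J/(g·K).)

c ≈ 0.618 J/(g·K)

Energy conservation, ΣQ = 0:
101.8·c·(45.64 − 286.2) + 277.2·2.44·(45.64 − 24.84) + 225.8·0.227·(45.64 − 24.84) = 0
-24489 c = -15135
c = -15135/-24489 ≈ 0.618 J/(g·K)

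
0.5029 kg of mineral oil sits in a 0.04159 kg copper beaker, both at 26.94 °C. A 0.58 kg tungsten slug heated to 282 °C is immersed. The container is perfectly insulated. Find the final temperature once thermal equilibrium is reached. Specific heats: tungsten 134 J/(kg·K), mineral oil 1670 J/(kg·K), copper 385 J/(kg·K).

Let T be the final temperature. ΣQ_i = 0:
0.58×134×(T − 282) + 0.5029×1670×(T − 26.94) + 0.04159×385×(T − 26.94) = 0
77.72(T − 282) + 839.84(T − 26.94) + 16.01(T − 26.94) = 0
(77.72 + 839.84 + 16.01) T = 77.72×282 + 839.84×26.94 + 16.01×26.94
T = 44974 / 933.58 = 48.2 °C

T_f ≈ 48.2 °C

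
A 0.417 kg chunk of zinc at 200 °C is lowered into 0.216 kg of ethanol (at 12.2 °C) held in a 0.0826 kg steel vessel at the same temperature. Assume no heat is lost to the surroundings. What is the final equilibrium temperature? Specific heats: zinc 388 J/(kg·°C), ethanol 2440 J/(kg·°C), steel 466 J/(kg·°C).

T_f ≈ 54.0 °C

Taking heat into each body as positive, Σ m c ΔT = 0:
0.417·388·(T − 200) + 0.216·2440·(T − 12.2) + 0.0826·466·(T − 12.2) = 0
161.8(T − 200) + 527.04(T − 12.2) + 38.49(T − 12.2) = 0
(161.8 + 527.04 + 38.49) T = 161.8·200 + 527.04·12.2 + 38.49·12.2
T ≈ 53.98 °C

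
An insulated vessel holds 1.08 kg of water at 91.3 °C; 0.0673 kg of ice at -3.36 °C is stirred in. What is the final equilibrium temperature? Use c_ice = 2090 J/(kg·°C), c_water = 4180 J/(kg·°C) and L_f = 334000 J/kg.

T_f ≈ 81.2 °C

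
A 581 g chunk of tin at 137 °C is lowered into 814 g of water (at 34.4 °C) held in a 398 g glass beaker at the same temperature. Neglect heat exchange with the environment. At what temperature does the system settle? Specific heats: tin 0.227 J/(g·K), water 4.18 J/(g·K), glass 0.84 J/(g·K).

T_f ≈ 37.9 °C

Net heat exchanged in the isolated system is zero:
581*0.227*(T − 137) + 814*4.18*(T − 34.4) + 398*0.84*(T − 34.4) = 0
(131.89 + 3402.5 + 334.32) T = 131.89*137 + 3402.5*34.4 + 334.32*34.4
T = 146616/3868.7 ≈ 37.90 °C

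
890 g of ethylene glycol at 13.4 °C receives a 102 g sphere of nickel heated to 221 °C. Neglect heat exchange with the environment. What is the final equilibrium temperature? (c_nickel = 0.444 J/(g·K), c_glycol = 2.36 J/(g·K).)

T_f ≈ 17.8 °C

Energy conservation, ΣQ = 0:
102×0.444×(T − 221) + 890×2.36×(T − 13.4) = 0
2145.7 T = 38154
T = 38154 / 2145.7 = 17.8 °C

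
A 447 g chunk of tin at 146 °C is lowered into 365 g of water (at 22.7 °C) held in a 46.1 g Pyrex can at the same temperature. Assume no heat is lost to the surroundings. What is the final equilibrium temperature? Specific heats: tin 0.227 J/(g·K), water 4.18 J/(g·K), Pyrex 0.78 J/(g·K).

Let T be the final temperature. ΣQ_i = 0:
447·0.227·(T − 146) + 365·4.18·(T − 22.7) + 46.1·0.78·(T − 22.7) = 0
1663.1 T = 50264
T = 50264/1663.1 ≈ 30.22 °C

T_f ≈ 30.2 °C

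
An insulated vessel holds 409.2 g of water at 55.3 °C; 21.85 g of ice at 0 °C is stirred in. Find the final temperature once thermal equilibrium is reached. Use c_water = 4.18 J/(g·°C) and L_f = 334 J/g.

Energy conservation, ΣQ = 0:
latent heat to melt: 21.85·334 = 7297.9; warm the meltwater: 91.33 T; water cools: 409.2·4.18·(T − 55.3) = 1710.5(T − 55.3)
1801.8 T = 94588 − 7297.9 = 87290
T ≈ 48.45 °C — above 0 °C, consistent with complete melting.

T_f ≈ 48.4 °C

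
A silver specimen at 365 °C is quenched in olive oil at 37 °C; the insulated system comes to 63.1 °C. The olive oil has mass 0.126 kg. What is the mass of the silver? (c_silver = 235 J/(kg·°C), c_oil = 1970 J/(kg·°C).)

m ≈ 0.0913 kg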